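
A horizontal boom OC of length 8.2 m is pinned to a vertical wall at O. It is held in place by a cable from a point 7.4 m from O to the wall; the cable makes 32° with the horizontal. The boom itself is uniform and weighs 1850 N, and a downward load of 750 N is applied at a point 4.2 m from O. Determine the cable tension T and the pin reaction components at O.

T = 2738 N, O_x = 2322 N, O_y = 1149 N

ΣM about O: T·sin32°·7.4 − 1850·4.1 − 750·4.2 = 0 → T = 10735/(7.4·0.529919) = 2737.54 ≈ 2738 N.
ΣF_x = 0: O_x − T·cos32° = 0 → O_x = 2737.54 × 0.848048 = 2322 N.
ΣF_y = 0: O_y + T·sin32° − 1850 − 750 = 0 → O_y = 2600 − 2737.54 × 0.529919 = 1149 N.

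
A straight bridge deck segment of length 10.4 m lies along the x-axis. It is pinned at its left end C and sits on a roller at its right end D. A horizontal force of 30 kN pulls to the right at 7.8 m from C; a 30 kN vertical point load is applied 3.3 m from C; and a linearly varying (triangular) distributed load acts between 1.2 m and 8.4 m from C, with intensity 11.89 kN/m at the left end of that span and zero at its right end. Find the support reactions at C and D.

C_x = -30.00 kN, C_y = 48.47 kN, D_y = 24.34 kN

Resultant of the triangular load: ½ × 11.89 × 7.2 = 42.804 kN, acting at 3.6 m from C (one-third of the span from the peak).
Taking moments about C: D_y·10.4 − 30·3.3 − (½·11.89·7.2)·3.6 = 0 → D_y = 253.0944/10.4 = 24.336 ≈ 24.34 kN.
ΣF_y = 0: C_y + 24.336 − 30 − ½·11.89·7.2 = 0 → C_y = 48.47 kN.
ΣF_x = 0: C_x + 30 = 0 → C_x = -30.00 kN.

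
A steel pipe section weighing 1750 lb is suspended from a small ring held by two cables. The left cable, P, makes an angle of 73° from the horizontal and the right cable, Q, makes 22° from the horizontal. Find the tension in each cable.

ΣF_x = 0: −T_P·cos73° + T_Q·cos22° = 0 → T_Q = 0.315333·T_P.
ΣF_y = 0: T_P·sin73° + T_Q·sin22° = 1750.
Substitute: T_P·(0.956305 + 0.315333·0.374607) = 1750 → T_P = 1628.77 ≈ 1629 lb.
Then T_Q = 0.315333 × 1628.77 = 513.6 lb.

T_P = 1629 lb, T_Q = 513.6 lb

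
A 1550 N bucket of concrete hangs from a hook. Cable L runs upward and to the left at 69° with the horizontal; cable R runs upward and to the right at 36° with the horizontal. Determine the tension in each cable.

ΣF_x = 0: −T_L·cos69° + T_R·cos36° = 0 → T_R = 0.442967·T_L.
ΣF_y = 0: T_L·sin69° + T_R·sin36° = 1550.
Substitute: T_L·(0.93358 + 0.442967·0.587785) = 1550 → T_L = 1298.21 ≈ 1298 N.
Then T_R = 0.442967 × 1298.21 = 575.1 N.

T_L = 1298 N, T_R = 575.1 N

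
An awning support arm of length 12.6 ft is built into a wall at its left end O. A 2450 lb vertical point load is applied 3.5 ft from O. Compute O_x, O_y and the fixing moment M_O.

ΣF_x = 0: O_x = 0.
ΣF_y = 0: O_y − 2450 = 0 → O_y = 2450 lb.
ΣM about O: M_O − 2450·3.5 = 0 → M_O = 8575 lb·ft.

O_x = 0, O_y = 2450 lb, M_O = 8575 lb·ft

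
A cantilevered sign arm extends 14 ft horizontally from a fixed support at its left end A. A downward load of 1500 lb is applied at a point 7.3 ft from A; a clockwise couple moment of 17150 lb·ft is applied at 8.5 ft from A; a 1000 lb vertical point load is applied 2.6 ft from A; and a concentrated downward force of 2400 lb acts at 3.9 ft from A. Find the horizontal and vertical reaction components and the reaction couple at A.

A_x = 0, A_y = 4900 lb, M_A = 40060 lb·ft

ΣF_x = 0: A_x = 0.
ΣF_y = 0: A_y − 1500 − 1000 − 2400 = 0 → A_y = 4900 lb.
ΣM about A: M_A − 1500·7.3 − 17150 − 1000·2.6 − 2400·3.9 = 0 → M_A = 40060 lb·ft.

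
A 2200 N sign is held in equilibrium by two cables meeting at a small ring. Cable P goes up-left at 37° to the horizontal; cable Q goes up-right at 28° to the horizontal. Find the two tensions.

T_P = 2143 N, T_Q = 1939 N

ΣF_x = 0: −T_P·cos37° + T_Q·cos28° = 0 → T_Q = 0.904511·T_P.
ΣF_y = 0: T_P·sin37° + T_Q·sin28° = 2200.
Substitute: T_P·(0.601815 + 0.904511·0.469472) = 2200 → T_P = 2143.29 ≈ 2143 N.
Then T_Q = 0.904511 × 2143.29 = 1939 N.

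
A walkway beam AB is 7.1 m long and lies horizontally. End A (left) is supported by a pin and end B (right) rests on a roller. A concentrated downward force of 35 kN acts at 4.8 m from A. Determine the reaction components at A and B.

A_x = 0, A_y = 11.34 kN, B_y = 23.66 kN

Moments about A: B_y·7.1 − 35·4.8 = 0 → B_y = 168/7.1 = 23.662 ≈ 23.66 kN.
ΣF_y = 0: A_y + 23.662 − 35 = 0 → A_y = 11.34 kN.
ΣF_x = 0: no horizontal applied forces, so A_x = 0.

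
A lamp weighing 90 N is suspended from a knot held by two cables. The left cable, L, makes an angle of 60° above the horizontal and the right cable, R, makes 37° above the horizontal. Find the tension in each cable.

T_L = 72.42 N, T_R = 45.34 N

ΣF_x = 0: −T_L·cos60° + T_R·cos37° = 0 → T_R = 0.626068·T_L.
ΣF_y = 0: T_L·sin60° + T_R·sin37° = 90.
Substitute: T_L·(0.866025 + 0.626068·0.601815) = 90 → T_L = 72.417 ≈ 72.42 N.
Then T_R = 0.626068 × 72.417 = 45.34 N.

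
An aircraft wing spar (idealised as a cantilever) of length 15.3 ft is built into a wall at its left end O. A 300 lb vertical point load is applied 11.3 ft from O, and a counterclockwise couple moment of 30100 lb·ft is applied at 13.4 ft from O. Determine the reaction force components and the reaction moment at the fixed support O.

ΣF_x = 0: O_x = 0.
ΣF_y = 0: O_y − 300 = 0 → O_y = 300.0 lb.
ΣM about O: M_O − 300·11.3 + 30100 = 0 → M_O = -26710 lb·ft.

O_x = 0, O_y = 300.0 lb, M_O = -26710 lb·ft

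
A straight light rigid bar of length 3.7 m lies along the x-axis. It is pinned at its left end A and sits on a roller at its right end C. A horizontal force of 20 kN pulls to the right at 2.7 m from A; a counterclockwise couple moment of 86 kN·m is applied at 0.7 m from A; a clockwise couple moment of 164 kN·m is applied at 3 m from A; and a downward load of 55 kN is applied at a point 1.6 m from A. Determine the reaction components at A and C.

Taking moments about A: C_y·3.7 + 86 − 164 − 55·1.6 = 0 → C_y = 166/3.7 = 44.8649 ≈ 44.86 kN.
ΣF_y = 0: A_y + 44.8649 − 55 = 0 → A_y = 10.14 kN.
ΣF_x = 0: A_x + 20 = 0 → A_x = -20.00 kN.

A_x = -20.00 kN, A_y = 10.14 kN, C_y = 44.86 kN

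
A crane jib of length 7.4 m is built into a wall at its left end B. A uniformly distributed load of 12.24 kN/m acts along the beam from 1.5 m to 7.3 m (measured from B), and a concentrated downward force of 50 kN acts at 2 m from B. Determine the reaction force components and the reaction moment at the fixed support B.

Resultant of the distributed load: 12.24 × 5.8 = 70.992 kN at 4.4 m from B.
ΣF_x = 0: B_x = 0.
ΣF_y = 0: B_y − 12.24·5.8 − 50 = 0 → B_y = 121.0 kN.
ΣM about B: M_B − (12.24·5.8)·4.4 − 50·2 = 0 → M_B = 412.4 kN·m.

B_x = 0, B_y = 121.0 kN, M_B = 412.4 kN·m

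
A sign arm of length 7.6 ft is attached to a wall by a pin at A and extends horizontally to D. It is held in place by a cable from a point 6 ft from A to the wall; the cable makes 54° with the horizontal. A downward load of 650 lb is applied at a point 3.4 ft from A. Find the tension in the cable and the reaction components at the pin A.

T = 455.3 lb, A_x = 267.6 lb, A_y = 281.7 lb

ΣM about A: T·sin54°·6 − 650·3.4 = 0 → T = 2210/(6·0.809017) = 455.285 ≈ 455.3 lb.
ΣF_x = 0: A_x − T·cos54° = 0 → A_x = 455.285 × 0.587785 = 267.6 lb.
ΣF_y = 0: A_y + T·sin54° − 650 = 0 → A_y = 650 − 455.285 × 0.809017 = 281.7 lb.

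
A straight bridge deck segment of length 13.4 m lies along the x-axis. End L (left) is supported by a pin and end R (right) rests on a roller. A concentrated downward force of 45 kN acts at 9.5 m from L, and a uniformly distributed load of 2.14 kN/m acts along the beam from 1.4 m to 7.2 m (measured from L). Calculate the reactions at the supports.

L_x = 0, L_y = 21.53 kN, R_y = 35.89 kN

Resultant of the distributed load: 2.14 × 5.8 = 12.412 kN at 4.3 m from L.
Taking moments about L: R_y·13.4 − 45·9.5 − (2.14·5.8)·4.3 = 0 → R_y = 480.8716/13.4 = 35.8859 ≈ 35.89 kN.
ΣF_y = 0: L_y + 35.8859 − 45 − 2.14·5.8 = 0 → L_y = 21.53 kN.
ΣF_x = 0: no horizontal applied forces, so L_x = 0.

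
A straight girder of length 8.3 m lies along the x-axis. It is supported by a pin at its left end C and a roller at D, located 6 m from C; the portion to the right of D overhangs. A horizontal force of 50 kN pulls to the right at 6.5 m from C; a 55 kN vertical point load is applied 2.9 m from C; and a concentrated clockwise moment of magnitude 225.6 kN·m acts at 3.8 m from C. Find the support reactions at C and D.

Taking moments about C: D_y·6 − 55·2.9 − 225.6 = 0 → D_y = 385.1/6 = 64.1833 ≈ 64.18 kN.
ΣF_y = 0: C_y + 64.1833 − 55 = 0 → C_y = -9.183 kN.
ΣF_x = 0: C_x + 50 = 0 → C_x = -50.00 kN.

C_x = -50.00 kN, C_y = -9.183 kN, D_y = 64.18 kN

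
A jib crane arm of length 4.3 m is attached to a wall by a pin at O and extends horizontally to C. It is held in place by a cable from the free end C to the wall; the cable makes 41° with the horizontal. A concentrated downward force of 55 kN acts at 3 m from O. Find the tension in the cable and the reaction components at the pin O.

T = 58.49 kN, O_x = 44.14 kN, O_y = 16.63 kN

ΣM about O: T·sin41°·4.3 − 55·3 = 0 → T = 165/(4.3·0.656059) = 58.4888 ≈ 58.49 kN.
ΣF_x = 0: O_x − T·cos41° = 0 → O_x = 58.4888 × 0.75471 = 44.14 kN.
ΣF_y = 0: O_y + T·sin41° − 55 = 0 → O_y = 55 − 58.4888 × 0.656059 = 16.63 kN.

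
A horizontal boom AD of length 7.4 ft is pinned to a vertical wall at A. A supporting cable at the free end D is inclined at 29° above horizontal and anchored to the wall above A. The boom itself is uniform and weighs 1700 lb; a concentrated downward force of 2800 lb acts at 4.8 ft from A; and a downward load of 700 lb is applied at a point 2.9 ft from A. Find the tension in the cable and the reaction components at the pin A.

ΣM about A: T·sin29°·7.4 − 1700·3.7 − 2800·4.8 − 700·2.9 = 0 → T = 21760/(7.4·0.48481) = 6065.35 ≈ 6065 lb.
ΣF_x = 0: A_x − T·cos29° = 0 → A_x = 6065.35 × 0.87462 = 5305 lb.
ΣF_y = 0: A_y + T·sin29° − 1700 − 2800 − 700 = 0 → A_y = 5200 − 6065.35 × 0.48481 = 2259 lb.

T = 6065 lb, A_x = 5305 lb, A_y = 2259 lb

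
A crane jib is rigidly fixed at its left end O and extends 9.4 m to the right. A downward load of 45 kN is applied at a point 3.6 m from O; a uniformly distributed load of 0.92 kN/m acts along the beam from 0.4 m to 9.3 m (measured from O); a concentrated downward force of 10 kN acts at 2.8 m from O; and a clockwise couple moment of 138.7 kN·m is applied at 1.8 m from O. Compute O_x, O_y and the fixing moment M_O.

Resultant of the distributed load: 0.92 × 8.9 = 8.188 kN at 4.85 m from O.
ΣF_x = 0: O_x = 0.
ΣF_y = 0: O_y − 45 − 0.92·8.9 − 10 = 0 → O_y = 63.19 kN.
ΣM about O: M_O − 45·3.6 − (0.92·8.9)·4.85 − 10·2.8 − 138.7 = 0 → M_O = 368.4 kN·m.

O_x = 0, O_y = 63.19 kN, M_O = 368.4 kN·m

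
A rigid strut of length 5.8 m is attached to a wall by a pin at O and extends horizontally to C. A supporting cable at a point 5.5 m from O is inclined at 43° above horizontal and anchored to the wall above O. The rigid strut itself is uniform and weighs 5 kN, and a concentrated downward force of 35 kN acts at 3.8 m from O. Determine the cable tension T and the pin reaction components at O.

T = 39.32 kN, O_x = 28.76 kN, O_y = 13.18 kN

ΣM about O: T·sin43°·5.5 − 5·2.9 − 35·3.8 = 0 → T = 147.5/(5.5·0.681998) = 39.323 ≈ 39.32 kN.
ΣF_x = 0: O_x − T·cos43° = 0 → O_x = 39.323 × 0.731354 = 28.76 kN.
ΣF_y = 0: O_y + T·sin43° − 5 − 35 = 0 → O_y = 40 − 39.323 × 0.681998 = 13.18 kN.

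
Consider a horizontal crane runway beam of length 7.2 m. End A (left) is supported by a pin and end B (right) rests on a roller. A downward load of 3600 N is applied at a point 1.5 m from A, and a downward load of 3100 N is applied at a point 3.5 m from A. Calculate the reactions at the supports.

A_x = 0, A_y = 4443 N, B_y = 2257 N

ΣM about A: B_y·7.2 − 3600·1.5 − 3100·3.5 = 0 → B_y = 16250/7.2 = 2256.94 ≈ 2257 N.
ΣF_y = 0: A_y + 2256.94 − 3600 − 3100 = 0 → A_y = 4443 N.
ΣF_x = 0: no horizontal applied forces, so A_x = 0.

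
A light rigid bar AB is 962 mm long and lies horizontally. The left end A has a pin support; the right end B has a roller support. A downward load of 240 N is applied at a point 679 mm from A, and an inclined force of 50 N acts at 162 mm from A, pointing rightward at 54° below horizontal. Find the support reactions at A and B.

A_x = -29.39 N, A_y = 104.2 N, B_y = 176.2 N

ΣM about A: B_y·962 − 240·679 − 50·sin54°·162 = 0 → B_y = 169513/962 = 176.209 ≈ 176.2 N.
ΣF_y = 0: A_y + 176.209 − 240 − 50·sin54° = 0 → A_y = 104.2 N.
ΣF_x = 0: A_x + 50·cos54° = 0 → A_x = -29.39 N.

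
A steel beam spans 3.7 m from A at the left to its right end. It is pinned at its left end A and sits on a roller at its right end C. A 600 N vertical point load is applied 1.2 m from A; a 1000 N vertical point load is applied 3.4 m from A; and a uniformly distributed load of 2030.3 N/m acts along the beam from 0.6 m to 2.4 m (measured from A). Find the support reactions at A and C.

A_x = 0, A_y = 2659 N, C_y = 2595 N

Resultant of the distributed load: 2030.3 × 1.8 = 3654.54 N at 1.5 m from A.
Moments about A: C_y·3.7 − 600·1.2 − 1000·3.4 − (2030.3·1.8)·1.5 = 0 → C_y = 9601.81/3.7 = 2595.08 ≈ 2595 N.
ΣF_y = 0: A_y + 2595.08 − 600 − 1000 − 2030.3·1.8 = 0 → A_y = 2659 N.
ΣF_x = 0: no horizontal applied forces, so A_x = 0.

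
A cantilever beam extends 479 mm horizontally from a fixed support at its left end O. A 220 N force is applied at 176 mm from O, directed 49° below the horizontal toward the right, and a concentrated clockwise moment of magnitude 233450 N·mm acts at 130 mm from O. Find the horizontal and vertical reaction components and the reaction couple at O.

O_x = -144.3 N, O_y = 166.0 N, M_O = 262700 N·mm

ΣF_x = 0: O_x + 220·cos49° = 0 → O_x = -144.3 N.
ΣF_y = 0: O_y − 220·sin49° = 0 → O_y = 166.0 N.
ΣM about O: M_O − 220·sin49°·176 − 233450 = 0 → M_O = 262700 N·mm.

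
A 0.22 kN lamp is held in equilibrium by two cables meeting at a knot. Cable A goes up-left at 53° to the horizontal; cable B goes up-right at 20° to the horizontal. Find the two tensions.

T_A = 0.2162 kN, T_B = 0.1384 kN

ΣF_x = 0: −T_A·cos53° + T_B·cos20° = 0 → T_B = 0.640438·T_A.
ΣF_y = 0: T_A·sin53° + T_B·sin20° = 0.22.
Substitute: T_A·(0.798636 + 0.640438·0.34202) = 0.22 → T_A = 0.216178 ≈ 0.2162 kN.
Then T_B = 0.640438 × 0.216178 = 0.1384 kN.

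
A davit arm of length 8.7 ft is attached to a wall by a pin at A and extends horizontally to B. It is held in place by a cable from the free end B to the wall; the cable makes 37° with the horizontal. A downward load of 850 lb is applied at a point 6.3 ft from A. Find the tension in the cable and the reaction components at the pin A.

ΣM about A: T·sin37°·8.7 − 850·6.3 = 0 → T = 5355/(8.7·0.601815) = 1022.77 ≈ 1023 lb.
ΣF_x = 0: A_x − T·cos37° = 0 → A_x = 1022.77 × 0.798636 = 816.8 lb.
ΣF_y = 0: A_y + T·sin37° − 850 = 0 → A_y = 850 − 1022.77 × 0.601815 = 234.5 lb.

T = 1023 lb, A_x = 816.8 lb, A_y = 234.5 lb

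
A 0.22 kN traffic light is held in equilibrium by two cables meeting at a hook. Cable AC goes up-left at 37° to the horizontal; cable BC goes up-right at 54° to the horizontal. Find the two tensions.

ΣF_x = 0: −T_AC·cos37° + T_BC·cos54° = 0 → T_BC = 1.35872·T_AC.
ΣF_y = 0: T_AC·sin37° + T_BC·sin54° = 0.22.
Substitute: T_AC·(0.601815 + 1.35872·0.809017) = 0.22 → T_AC = 0.129332 ≈ 0.1293 kN.
Then T_BC = 1.35872 × 0.129332 = 0.1757 kN.

T_AC = 0.1293 kN, T_BC = 0.1757 kN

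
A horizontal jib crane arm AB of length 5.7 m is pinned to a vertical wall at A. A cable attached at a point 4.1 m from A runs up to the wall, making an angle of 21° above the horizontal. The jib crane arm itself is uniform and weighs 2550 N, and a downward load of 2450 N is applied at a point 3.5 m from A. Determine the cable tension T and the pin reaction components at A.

T = 10780 N, A_x = 10070 N, A_y = 1136 N

ΣM about A: T·sin21°·4.1 − 2550·2.85 − 2450·3.5 = 0 → T = 15842.5/(4.1·0.358368) = 10782.3 ≈ 10780 N.
ΣF_x = 0: A_x − T·cos21° = 0 → A_x = 10782.3 × 0.93358 = 10070 N.
ΣF_y = 0: A_y + T·sin21° − 2550 − 2450 = 0 → A_y = 5000 − 10782.3 × 0.358368 = 1136 N.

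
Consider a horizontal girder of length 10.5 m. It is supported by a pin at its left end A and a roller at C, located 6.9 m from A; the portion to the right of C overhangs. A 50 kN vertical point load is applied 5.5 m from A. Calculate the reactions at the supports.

A_x = 0, A_y = 10.14 kN, C_y = 39.86 kN

Taking moments about A: C_y·6.9 − 50·5.5 = 0 → C_y = 275/6.9 = 39.8551 ≈ 39.86 kN.
ΣF_y = 0: A_y + 39.8551 − 50 = 0 → A_y = 10.14 kN.
ΣF_x = 0: no horizontal applied forces, so A_x = 0.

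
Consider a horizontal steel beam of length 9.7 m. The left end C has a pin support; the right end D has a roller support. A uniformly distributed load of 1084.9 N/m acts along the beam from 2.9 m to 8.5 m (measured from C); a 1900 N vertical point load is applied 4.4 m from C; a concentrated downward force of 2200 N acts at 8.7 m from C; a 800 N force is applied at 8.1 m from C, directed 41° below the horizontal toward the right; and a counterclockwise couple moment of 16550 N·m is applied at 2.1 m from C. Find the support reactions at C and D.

C_x = -603.8 N, C_y = 5563 N, D_y = 5137 N

Resultant of the distributed load: 1084.9 × 5.6 = 6075.44 N at 5.7 m from C.
Moments about C: D_y·9.7 − (1084.9·5.6)·5.7 − 1900·4.4 − 2200·8.7 − 800·sin41°·8.1 + 16550 = 0 → D_y = 49831.3/9.7 = 5137.25 ≈ 5137 N.
ΣF_y = 0: C_y + 5137.25 − 1084.9·5.6 − 1900 − 2200 − 800·sin41° = 0 → C_y = 5563 N.
ΣF_x = 0: C_x + 800·cos41° = 0 → C_x = -603.8 N.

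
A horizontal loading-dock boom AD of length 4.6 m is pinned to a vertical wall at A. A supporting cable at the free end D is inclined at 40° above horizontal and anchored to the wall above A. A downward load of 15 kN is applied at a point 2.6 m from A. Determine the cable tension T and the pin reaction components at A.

ΣM about A: T·sin40°·4.6 − 15·2.6 = 0 → T = 39/(4.6·0.642788) = 13.1898 ≈ 13.19 kN.
ΣF_x = 0: A_x − T·cos40° = 0 → A_x = 13.1898 × 0.766044 = 10.10 kN.
ΣF_y = 0: A_y + T·sin40° − 15 = 0 → A_y = 15 − 13.1898 × 0.642788 = 6.522 kN.

T = 13.19 kN, A_x = 10.10 kN, A_y = 6.522 kN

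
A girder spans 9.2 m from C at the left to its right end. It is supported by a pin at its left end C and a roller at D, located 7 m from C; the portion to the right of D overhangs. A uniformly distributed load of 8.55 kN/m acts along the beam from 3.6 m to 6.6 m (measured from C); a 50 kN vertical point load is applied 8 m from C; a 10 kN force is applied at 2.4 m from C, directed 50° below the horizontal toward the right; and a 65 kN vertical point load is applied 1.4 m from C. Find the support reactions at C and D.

C_x = -6.428 kN, C_y = 56.85 kN, D_y = 91.46 kN

Resultant of the distributed load: 8.55 × 3 = 25.65 kN at 5.1 m from C.
Moments about C: D_y·7 − (8.55·3)·5.1 − 50·8 − 10·sin50°·2.4 − 65·1.4 = 0 → D_y = 640.2/7 = 91.4571 ≈ 91.46 kN.
ΣF_y = 0: C_y + 91.4571 − 8.55·3 − 50 − 10·sin50° − 65 = 0 → C_y = 56.85 kN.
ΣF_x = 0: C_x + 10·cos50° = 0 → C_x = -6.428 kN.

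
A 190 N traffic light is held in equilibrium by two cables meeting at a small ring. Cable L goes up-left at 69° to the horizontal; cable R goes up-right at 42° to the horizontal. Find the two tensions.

ΣF_x = 0: −T_L·cos69° + T_R·cos42° = 0 → T_R = 0.482232·T_L.
ΣF_y = 0: T_L·sin69° + T_R·sin42° = 190.
Substitute: T_L·(0.93358 + 0.482232·0.669131) = 190 → T_L = 151.243 ≈ 151.2 N.
Then T_R = 0.482232 × 151.243 = 72.93 N.

T_L = 151.2 N, T_R = 72.93 N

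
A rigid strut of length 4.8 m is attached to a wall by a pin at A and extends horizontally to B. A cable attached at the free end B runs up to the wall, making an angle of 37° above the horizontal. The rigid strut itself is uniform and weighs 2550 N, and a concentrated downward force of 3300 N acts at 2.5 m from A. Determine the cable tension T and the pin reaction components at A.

ΣM about A: T·sin37°·4.8 − 2550·2.4 − 3300·2.5 = 0 → T = 14370/(4.8·0.601815) = 4974.54 ≈ 4975 N.
ΣF_x = 0: A_x − T·cos37° = 0 → A_x = 4974.54 × 0.798636 = 3973 N.
ΣF_y = 0: A_y + T·sin37° − 2550 − 3300 = 0 → A_y = 5850 − 4974.54 × 0.601815 = 2856 N.

T = 4975 N, A_x = 3973 N, A_y = 2856 N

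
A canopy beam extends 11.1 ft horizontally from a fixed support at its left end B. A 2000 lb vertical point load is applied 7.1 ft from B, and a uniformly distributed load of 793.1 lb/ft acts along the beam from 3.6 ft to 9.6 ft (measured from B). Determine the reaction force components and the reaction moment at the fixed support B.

Resultant of the distributed load: 793.1 × 6 = 4758.6 lb at 6.6 ft from B.
ΣF_x = 0: B_x = 0.
ΣF_y = 0: B_y − 2000 − 793.1·6 = 0 → B_y = 6759 lb.
ΣM about B: M_B − 2000·7.1 − (793.1·6)·6.6 = 0 → M_B = 45610 lb·ft.

B_x = 0, B_y = 6759 lb, M_B = 45610 lb·ft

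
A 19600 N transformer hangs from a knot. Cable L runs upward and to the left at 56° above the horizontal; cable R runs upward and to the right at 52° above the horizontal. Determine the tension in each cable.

ΣF_x = 0: −T_L·cos56° + T_R·cos52° = 0 → T_R = 0.90828·T_L.
ΣF_y = 0: T_L·sin56° + T_R·sin52° = 19600.
Substitute: T_L·(0.829038 + 0.90828·0.788011) = 19600 → T_L = 12688 ≈ 12690 N.
Then T_R = 0.90828 × 12688 = 11520 N.

T_L = 12690 N, T_R = 11520 N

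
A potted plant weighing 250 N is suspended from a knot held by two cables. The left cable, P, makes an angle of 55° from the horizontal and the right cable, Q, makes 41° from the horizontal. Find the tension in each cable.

T_P = 189.7 N, T_Q = 144.2 N

ΣF_x = 0: −T_P·cos55° + T_Q·cos41° = 0 → T_Q = 0.759996·T_P.
ΣF_y = 0: T_P·sin55° + T_Q·sin41° = 250.
Substitute: T_P·(0.819152 + 0.759996·0.656059) = 250 → T_P = 189.717 ≈ 189.7 N.
Then T_Q = 0.759996 × 189.717 = 144.2 N.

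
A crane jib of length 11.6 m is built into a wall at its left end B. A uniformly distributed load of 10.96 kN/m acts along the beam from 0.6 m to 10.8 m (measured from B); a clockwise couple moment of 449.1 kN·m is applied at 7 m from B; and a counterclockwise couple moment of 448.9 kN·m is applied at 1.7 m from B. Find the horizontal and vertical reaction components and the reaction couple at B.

Resultant of the distributed load: 10.96 × 10.2 = 111.792 kN at 5.7 m from B.
ΣF_x = 0: B_x = 0.
ΣF_y = 0: B_y − 10.96·10.2 = 0 → B_y = 111.8 kN.
ΣM about B: M_B − (10.96·10.2)·5.7 − 449.1 + 448.9 = 0 → M_B = 637.4 kN·m.

B_x = 0, B_y = 111.8 kN, M_B = 637.4 kN·m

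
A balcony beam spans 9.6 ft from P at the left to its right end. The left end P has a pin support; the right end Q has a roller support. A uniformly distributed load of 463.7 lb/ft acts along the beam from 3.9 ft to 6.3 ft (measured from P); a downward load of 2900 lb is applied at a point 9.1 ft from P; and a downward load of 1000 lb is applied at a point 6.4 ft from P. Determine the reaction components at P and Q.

Resultant of the distributed load: 463.7 × 2.4 = 1112.88 lb at 5.1 ft from P.
Moments about P: Q_y·9.6 − (463.7·2.4)·5.1 − 2900·9.1 − 1000·6.4 = 0 → Q_y = 38465.688/9.6 = 4006.84 ≈ 4007 lb.
ΣF_y = 0: P_y + 4006.84 − 463.7·2.4 − 2900 − 1000 = 0 → P_y = 1006 lb.
ΣF_x = 0: no horizontal applied forces, so P_x = 0.

P_x = 0, P_y = 1006 lb, Q_y = 4007 lb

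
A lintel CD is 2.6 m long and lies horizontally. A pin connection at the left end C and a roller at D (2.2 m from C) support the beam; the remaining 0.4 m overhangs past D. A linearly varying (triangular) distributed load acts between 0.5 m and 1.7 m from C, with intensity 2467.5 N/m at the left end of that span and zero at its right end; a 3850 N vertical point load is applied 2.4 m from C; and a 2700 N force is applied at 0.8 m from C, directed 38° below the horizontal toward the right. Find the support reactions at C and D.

Resultant of the triangular load: ½ × 2467.5 × 1.2 = 1480.5 N, acting at 0.9 m from C (one-third of the span from the peak).
ΣM about C: D_y·2.2 − (½·2467.5·1.2)·0.9 − 3850·2.4 − 2700·sin38°·0.8 = 0 → D_y = 11902.3/2.2 = 5410.14 ≈ 5410 N.
ΣF_y = 0: C_y + 5410.14 − ½·2467.5·1.2 − 3850 − 2700·sin38° = 0 → C_y = 1583 N.
ΣF_x = 0: C_x + 2700·cos38° = 0 → C_x = -2128 N.

C_x = -2128 N, C_y = 1583 N, D_y = 5410 N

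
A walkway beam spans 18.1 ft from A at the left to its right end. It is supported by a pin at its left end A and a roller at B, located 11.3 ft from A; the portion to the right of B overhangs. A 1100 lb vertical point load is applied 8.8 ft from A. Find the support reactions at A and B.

A_x = 0, A_y = 243.4 lb, B_y = 856.6 lb

ΣM about A: B_y·11.3 − 1100·8.8 = 0 → B_y = 9680/11.3 = 856.637 ≈ 856.6 lb.
ΣF_y = 0: A_y + 856.637 − 1100 = 0 → A_y = 243.4 lb.
ΣF_x = 0: no horizontal applied forces, so A_x = 0.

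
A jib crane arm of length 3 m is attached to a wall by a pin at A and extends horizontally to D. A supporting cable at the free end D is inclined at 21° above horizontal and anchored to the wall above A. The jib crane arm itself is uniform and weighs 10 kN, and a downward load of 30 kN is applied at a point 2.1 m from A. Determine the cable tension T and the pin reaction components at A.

ΣM about A: T·sin21°·3 − 10·1.5 − 30·2.1 = 0 → T = 78/(3·0.358368) = 72.5511 ≈ 72.55 kN.
ΣF_x = 0: A_x − T·cos21° = 0 → A_x = 72.5511 × 0.93358 = 67.73 kN.
ΣF_y = 0: A_y + T·sin21° − 10 − 30 = 0 → A_y = 40 − 72.5511 × 0.358368 = 14.00 kN.

T = 72.55 kN, A_x = 67.73 kN, A_y = 14.00 kN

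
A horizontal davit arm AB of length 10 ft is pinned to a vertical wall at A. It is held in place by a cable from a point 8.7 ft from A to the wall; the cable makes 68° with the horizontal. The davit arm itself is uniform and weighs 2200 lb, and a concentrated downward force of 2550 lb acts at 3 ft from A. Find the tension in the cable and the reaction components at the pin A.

T = 2312 lb, A_x = 866.1 lb, A_y = 2606 lb

ΣM about A: T·sin68°·8.7 − 2200·5 − 2550·3 = 0 → T = 18650/(8.7·0.927184) = 2312.03 ≈ 2312 lb.
ΣF_x = 0: A_x − T·cos68° = 0 → A_x = 2312.03 × 0.374607 = 866.1 lb.
ΣF_y = 0: A_y + T·sin68° − 2200 − 2550 = 0 → A_y = 4750 − 2312.03 × 0.927184 = 2606 lb.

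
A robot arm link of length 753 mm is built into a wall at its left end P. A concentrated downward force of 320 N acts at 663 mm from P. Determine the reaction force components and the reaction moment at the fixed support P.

ΣF_x = 0: P_x = 0.
ΣF_y = 0: P_y − 320 = 0 → P_y = 320.0 N.
ΣM about P: M_P − 320·663 = 0 → M_P = 212200 N·mm.

P_x = 0, P_y = 320.0 N, M_P = 212200 N·mm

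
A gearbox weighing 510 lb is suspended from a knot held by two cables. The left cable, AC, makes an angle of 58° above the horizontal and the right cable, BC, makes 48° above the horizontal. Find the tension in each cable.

ΣF_x = 0: −T_AC·cos58° + T_BC·cos48° = 0 → T_BC = 0.791952·T_AC.
ΣF_y = 0: T_AC·sin58° + T_BC·sin48° = 510.
Substitute: T_AC·(0.848048 + 0.791952·0.743145) = 510 → T_AC = 355.009 ≈ 355.0 lb.
Then T_BC = 0.791952 × 355.009 = 281.2 lb.

T_AC = 355.0 lb, T_BC = 281.2 lb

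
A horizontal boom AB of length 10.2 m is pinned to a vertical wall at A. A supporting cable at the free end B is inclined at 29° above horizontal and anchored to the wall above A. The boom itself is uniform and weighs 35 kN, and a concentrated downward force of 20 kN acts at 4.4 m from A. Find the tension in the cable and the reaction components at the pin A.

T = 53.89 kN, A_x = 47.14 kN, A_y = 28.87 kN

ΣM about A: T·sin29°·10.2 − 35·5.1 − 20·4.4 = 0 → T = 266.5/(10.2·0.48481) = 53.8921 ≈ 53.89 kN.
ΣF_x = 0: A_x − T·cos29° = 0 → A_x = 53.8921 × 0.87462 = 47.14 kN.
ΣF_y = 0: A_y + T·sin29° − 35 − 20 = 0 → A_y = 55 − 53.8921 × 0.48481 = 28.87 kN.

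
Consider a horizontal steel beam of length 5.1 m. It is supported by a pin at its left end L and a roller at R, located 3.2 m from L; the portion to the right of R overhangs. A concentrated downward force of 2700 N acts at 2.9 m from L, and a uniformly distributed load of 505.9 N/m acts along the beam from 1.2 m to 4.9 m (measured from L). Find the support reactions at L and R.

L_x = 0, L_y = 340.9 N, R_y = 4231 N

Resultant of the distributed load: 505.9 × 3.7 = 1871.83 N at 3.05 m from L.
Moments about L: R_y·3.2 − 2700·2.9 − (505.9·3.7)·3.05 = 0 → R_y = 13539.0815/3.2 = 4230.96 ≈ 4231 N.
ΣF_y = 0: L_y + 4230.96 − 2700 − 505.9·3.7 = 0 → L_y = 340.9 N.
ΣF_x = 0: no horizontal applied forces, so L_x = 0.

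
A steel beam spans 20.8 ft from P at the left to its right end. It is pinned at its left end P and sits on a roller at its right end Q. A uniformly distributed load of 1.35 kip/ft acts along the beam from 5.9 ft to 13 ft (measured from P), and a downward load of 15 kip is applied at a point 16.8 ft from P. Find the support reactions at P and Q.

P_x = 0, P_y = 8.115 kip, Q_y = 16.47 kip

Resultant of the distributed load: 1.35 × 7.1 = 9.585 kip at 9.45 ft from P.
ΣM about P: Q_y·20.8 − (1.35·7.1)·9.45 − 15·16.8 = 0 → Q_y = 342.57825/20.8 = 16.4701 ≈ 16.47 kip.
ΣF_y = 0: P_y + 16.4701 − 1.35·7.1 − 15 = 0 → P_y = 8.115 kip.
ΣF_x = 0: no horizontal applied forces, so P_x = 0.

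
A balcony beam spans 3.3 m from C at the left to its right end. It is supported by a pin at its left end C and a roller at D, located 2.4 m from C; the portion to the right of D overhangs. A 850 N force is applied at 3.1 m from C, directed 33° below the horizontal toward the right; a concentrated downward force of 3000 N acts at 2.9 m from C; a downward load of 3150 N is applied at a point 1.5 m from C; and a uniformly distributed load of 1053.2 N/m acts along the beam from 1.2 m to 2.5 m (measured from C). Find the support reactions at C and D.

Resultant of the distributed load: 1053.2 × 1.3 = 1369.16 N at 1.85 m from C.
Moments about C: D_y·2.4 − 850·sin33°·3.1 − 3000·2.9 − 3150·1.5 − (1053.2·1.3)·1.85 = 0 → D_y = 17393.1/2.4 = 7247.12 ≈ 7247 N.
ΣF_y = 0: C_y + 7247.12 − 850·sin33° − 3000 − 3150 − 1053.2·1.3 = 0 → C_y = 735.0 N.
ΣF_x = 0: C_x + 850·cos33° = 0 → C_x = -712.9 N.

C_x = -712.9 N, C_y = 735.0 N, D_y = 7247 N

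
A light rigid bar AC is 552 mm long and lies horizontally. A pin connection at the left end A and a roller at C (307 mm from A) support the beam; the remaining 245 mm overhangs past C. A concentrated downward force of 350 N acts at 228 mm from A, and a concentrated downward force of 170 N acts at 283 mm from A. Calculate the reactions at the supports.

A_x = 0, A_y = 103.4 N, C_y = 416.6 N

ΣM about A: C_y·307 − 350·228 − 170·283 = 0 → C_y = 127910/307 = 416.645 ≈ 416.6 N.
ΣF_y = 0: A_y + 416.645 − 350 − 170 = 0 → A_y = 103.4 N.
ΣF_x = 0: no horizontal applied forces, so A_x = 0.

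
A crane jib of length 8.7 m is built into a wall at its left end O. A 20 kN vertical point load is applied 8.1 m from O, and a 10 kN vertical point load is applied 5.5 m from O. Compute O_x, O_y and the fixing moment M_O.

ΣF_x = 0: O_x = 0.
ΣF_y = 0: O_y − 20 − 10 = 0 → O_y = 30.00 kN.
ΣM about O: M_O − 20·8.1 − 10·5.5 = 0 → M_O = 217.0 kN·m.

O_x = 0, O_y = 30.00 kN, M_O = 217.0 kN·m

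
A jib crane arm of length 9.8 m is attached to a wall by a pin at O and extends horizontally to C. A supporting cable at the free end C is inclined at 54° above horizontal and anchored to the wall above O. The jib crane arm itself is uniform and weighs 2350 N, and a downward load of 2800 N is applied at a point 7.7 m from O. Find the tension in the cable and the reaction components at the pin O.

T = 4172 N, O_x = 2452 N, O_y = 1775 N

ΣM about O: T·sin54°·9.8 − 2350·4.9 − 2800·7.7 = 0 → T = 33075/(9.8·0.809017) = 4171.73 ≈ 4172 N.
ΣF_x = 0: O_x − T·cos54° = 0 → O_x = 4171.73 × 0.587785 = 2452 N.
ΣF_y = 0: O_y + T·sin54° − 2350 − 2800 = 0 → O_y = 5150 − 4171.73 × 0.809017 = 1775 N.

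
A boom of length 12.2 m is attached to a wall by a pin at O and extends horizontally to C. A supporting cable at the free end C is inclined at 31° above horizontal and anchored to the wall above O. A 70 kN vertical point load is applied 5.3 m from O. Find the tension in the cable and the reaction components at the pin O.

ΣM about O: T·sin31°·12.2 − 70·5.3 = 0 → T = 371/(12.2·0.515038) = 59.0439 ≈ 59.04 kN.
ΣF_x = 0: O_x − T·cos31° = 0 → O_x = 59.0439 × 0.857167 = 50.61 kN.
ΣF_y = 0: O_y + T·sin31° − 70 = 0 → O_y = 70 − 59.0439 × 0.515038 = 39.59 kN.

T = 59.04 kN, O_x = 50.61 kN, O_y = 39.59 kN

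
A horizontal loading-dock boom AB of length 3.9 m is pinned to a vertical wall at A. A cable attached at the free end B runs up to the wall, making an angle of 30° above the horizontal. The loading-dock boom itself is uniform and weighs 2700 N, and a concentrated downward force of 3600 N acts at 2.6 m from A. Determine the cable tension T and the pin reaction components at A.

T = 7500 N, A_x = 6495 N, A_y = 2550 N

ΣM about A: T·sin30°·3.9 − 2700·1.95 − 3600·2.6 = 0 → T = 14625/(3.9·0.5) = 7500 N.
ΣF_x = 0: A_x − T·cos30° = 0 → A_x = 7500 × 0.866025 = 6495 N.
ΣF_y = 0: A_y + T·sin30° − 2700 − 3600 = 0 → A_y = 6300 − 7500 × 0.5 = 2550 N.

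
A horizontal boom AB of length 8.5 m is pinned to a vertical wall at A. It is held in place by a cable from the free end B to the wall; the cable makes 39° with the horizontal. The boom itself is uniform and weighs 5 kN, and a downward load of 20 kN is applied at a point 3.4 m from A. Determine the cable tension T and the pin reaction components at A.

ΣM about A: T·sin39°·8.5 − 5·4.25 − 20·3.4 = 0 → T = 89.25/(8.5·0.62932) = 16.6847 ≈ 16.68 kN.
ΣF_x = 0: A_x − T·cos39° = 0 → A_x = 16.6847 × 0.777146 = 12.97 kN.
ΣF_y = 0: A_y + T·sin39° − 5 − 20 = 0 → A_y = 25 − 16.6847 × 0.62932 = 14.50 kN.

T = 16.68 kN, A_x = 12.97 kN, A_y = 14.50 kN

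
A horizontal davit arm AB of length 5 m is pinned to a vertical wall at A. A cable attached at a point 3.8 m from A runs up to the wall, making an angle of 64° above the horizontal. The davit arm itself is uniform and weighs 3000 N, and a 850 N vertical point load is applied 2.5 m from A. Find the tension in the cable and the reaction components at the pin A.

ΣM about A: T·sin64°·3.8 − 3000·2.5 − 850·2.5 = 0 → T = 9625/(3.8·0.898794) = 2818.1 ≈ 2818 N.
ΣF_x = 0: A_x − T·cos64° = 0 → A_x = 2818.1 × 0.438371 = 1235 N.
ΣF_y = 0: A_y + T·sin64° − 3000 − 850 = 0 → A_y = 3850 − 2818.1 × 0.898794 = 1317 N.

T = 2818 N, A_x = 1235 N, A_y = 1317 N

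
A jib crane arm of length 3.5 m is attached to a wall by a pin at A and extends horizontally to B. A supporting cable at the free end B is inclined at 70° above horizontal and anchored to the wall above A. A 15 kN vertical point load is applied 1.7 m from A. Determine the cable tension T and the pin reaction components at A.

ΣM about A: T·sin70°·3.5 − 15·1.7 = 0 → T = 25.5/(3.5·0.939693) = 7.75329 ≈ 7.753 kN.
ΣF_x = 0: A_x − T·cos70° = 0 → A_x = 7.75329 × 0.34202 = 2.652 kN.
ΣF_y = 0: A_y + T·sin70° − 15 = 0 → A_y = 15 − 7.75329 × 0.939693 = 7.714 kN.

T = 7.753 kN, A_x = 2.652 kN, A_y = 7.714 kN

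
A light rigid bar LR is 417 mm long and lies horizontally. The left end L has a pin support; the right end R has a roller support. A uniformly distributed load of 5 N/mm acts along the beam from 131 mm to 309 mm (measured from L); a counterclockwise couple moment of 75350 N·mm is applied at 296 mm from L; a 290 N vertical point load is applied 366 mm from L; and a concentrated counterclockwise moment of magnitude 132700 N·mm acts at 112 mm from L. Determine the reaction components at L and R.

L_x = 0, L_y = 954.8 N, R_y = 225.2 N

Resultant of the distributed load: 5 × 178 = 890 N at 220 mm from L.
ΣM about L: R_y·417 − (5·178)·220 + 75350 − 290·366 + 132700 = 0 → R_y = 93890/417 = 225.156 ≈ 225.2 N.
ΣF_y = 0: L_y + 225.156 − 5·178 − 290 = 0 → L_y = 954.8 N.
ΣF_x = 0: no horizontal applied forces, so L_x = 0.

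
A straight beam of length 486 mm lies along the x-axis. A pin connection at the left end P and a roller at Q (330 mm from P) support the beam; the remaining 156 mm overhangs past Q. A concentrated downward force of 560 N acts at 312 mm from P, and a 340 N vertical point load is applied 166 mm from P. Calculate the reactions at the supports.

ΣM about P: Q_y·330 − 560·312 − 340·166 = 0 → Q_y = 231160/330 = 700.485 ≈ 700.5 N.
ΣF_y = 0: P_y + 700.485 − 560 − 340 = 0 → P_y = 199.5 N.
ΣF_x = 0: no horizontal applied forces, so P_x = 0.

P_x = 0, P_y = 199.5 N, Q_y = 700.5 N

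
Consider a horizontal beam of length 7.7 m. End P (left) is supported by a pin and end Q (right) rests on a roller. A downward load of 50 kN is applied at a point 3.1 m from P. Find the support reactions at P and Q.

Taking moments about P: Q_y·7.7 − 50·3.1 = 0 → Q_y = 155/7.7 = 20.1299 ≈ 20.13 kN.
ΣF_y = 0: P_y + 20.1299 − 50 = 0 → P_y = 29.87 kN.
ΣF_x = 0: no horizontal applied forces, so P_x = 0.

P_x = 0, P_y = 29.87 kN, Q_y = 20.13 kN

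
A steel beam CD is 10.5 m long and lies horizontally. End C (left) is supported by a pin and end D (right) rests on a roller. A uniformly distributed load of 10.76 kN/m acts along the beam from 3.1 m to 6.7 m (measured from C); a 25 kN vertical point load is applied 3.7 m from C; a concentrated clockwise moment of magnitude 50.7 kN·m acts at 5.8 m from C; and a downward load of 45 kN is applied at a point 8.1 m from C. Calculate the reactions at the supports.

Resultant of the distributed load: 10.76 × 3.6 = 38.736 kN at 4.9 m from C.
Moments about C: D_y·10.5 − (10.76·3.6)·4.9 − 25·3.7 − 50.7 − 45·8.1 = 0 → D_y = 697.5064/10.5 = 66.4292 ≈ 66.43 kN.
ΣF_y = 0: C_y + 66.4292 − 10.76·3.6 − 25 − 45 = 0 → C_y = 42.31 kN.
ΣF_x = 0: no horizontal applied forces, so C_x = 0.

C_x = 0, C_y = 42.31 kN, D_y = 66.43 kN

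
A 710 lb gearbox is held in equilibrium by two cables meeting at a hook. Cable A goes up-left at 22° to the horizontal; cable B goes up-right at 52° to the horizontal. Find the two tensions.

T_A = 454.7 lb, T_B = 684.8 lb

ΣF_x = 0: −T_A·cos22° + T_B·cos52° = 0 → T_B = 1.506·T_A.
ΣF_y = 0: T_A·sin22° + T_B·sin52° = 710.
Substitute: T_A·(0.374607 + 1.506·0.788011) = 710 → T_A = 454.734 ≈ 454.7 lb.
Then T_B = 1.506 × 454.734 = 684.8 lb.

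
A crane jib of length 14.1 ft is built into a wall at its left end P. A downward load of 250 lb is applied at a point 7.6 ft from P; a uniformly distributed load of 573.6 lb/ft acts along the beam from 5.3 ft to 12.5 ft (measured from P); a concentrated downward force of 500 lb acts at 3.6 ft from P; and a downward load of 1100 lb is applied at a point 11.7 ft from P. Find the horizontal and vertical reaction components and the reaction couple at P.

Resultant of the distributed load: 573.6 × 7.2 = 4129.92 lb at 8.9 ft from P.
ΣF_x = 0: P_x = 0.
ΣF_y = 0: P_y − 250 − 573.6·7.2 − 500 − 1100 = 0 → P_y = 5980 lb.
ΣM about P: M_P − 250·7.6 − (573.6·7.2)·8.9 − 500·3.6 − 1100·11.7 = 0 → M_P = 53330 lb·ft.

P_x = 0, P_y = 5980 lb, M_P = 53330 lb·ft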